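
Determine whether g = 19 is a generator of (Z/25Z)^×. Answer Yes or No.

φ(25) = φ(5^2) = 5·(5−1) = 20 = 2^2 · 5.
Test 19^(20/q) mod 25 for each prime factor q of 20:
19^10 ≡ 1 (mod 25)  [q = 2: ≡ 1 ✗]
19^4 ≡ 21 (mod 25)  [q = 5: ≢ 1 ✓]
The check at q = 2 fails, so 19 generates a proper subgroup.

No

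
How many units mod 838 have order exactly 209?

180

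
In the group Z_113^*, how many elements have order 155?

0

φ(113) = 113 − 1 = 112 = 2^4 · 7.
(Z/113Z)^× is cyclic (|G| = 112); a cyclic group of order m has exactly φ(d) elements of each order d | m, and none otherwise.
Here 112 is not a multiple of 155, so there are no elements of order 155.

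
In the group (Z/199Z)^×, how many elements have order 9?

6

φ(199) = 199 − 1 = 198 = 2 · 3^2 · 11.
Since (Z/199Z)^× is cyclic of order 198, the number of elements of order d is φ(d) when d | 198 and 0 otherwise.
9 = 3^2 divides 198, and φ(9) = 6.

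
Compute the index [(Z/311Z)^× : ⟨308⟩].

By Lagrange's theorem, ord_311(308) divides φ(311) = 311 − 1 = 310 = 2 · 5 · 31.
Divisors of 310: 1, 2, 5, 10, 31, 62, 155, 310.
Test each divisor d:
308^1 ≡ 308
308^2 ≡ 9
308^5 ≡ 68
308^10 ≡ 270
308^31 ≡ 259
308^62 ≡ 216
308^155 ≡ 310
308^310 ≡ 1
So ord_311(308) = 310, hence |⟨308⟩| = 310.
[(Z/311Z)^× : ⟨308⟩] = 310/310 = 1.

1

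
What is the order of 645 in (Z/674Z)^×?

336

ord(645) | φ(674) = φ(2)·φ(337) = 1·336 = 336 = 2^4 · 3 · 7.
Divisors of 336: 1, 2, 3, 4, 6, 7, 8, 12, 14, 16, 21, 24, 28, 42, 48, 56, 84, 112, 168, 336.
Evaluate successive powers at the divisors of 336:
645^1 ≡ 645 (mod 674)
645^2 ≡ 167 (mod 674)
645^3 ≡ 549 (mod 674)
645^4 ≡ 255 (mod 674)
645^6 ≡ 123 (mod 674)
645^7 ≡ 477 (mod 674)
645^8 ≡ 321 (mod 674)
645^12 ≡ 301 (mod 674)
645^14 ≡ 391 (mod 674)
645^16 ≡ 593 (mod 674)
645^21 ≡ 483 (mod 674)
645^24 ≡ 285 (mod 674)
645^28 ≡ 557 (mod 674)
645^42 ≡ 85 (mod 674)
645^48 ≡ 345 (mod 674)
645^56 ≡ 209 (mod 674)
645^84 ≡ 485 (mod 674)
645^112 ≡ 545 (mod 674)
645^168 ≡ 673 (mod 674)
645^336 ≡ 1 (mod 674) ✓
Therefore the multiplicative order of 645 modulo 674 is 336.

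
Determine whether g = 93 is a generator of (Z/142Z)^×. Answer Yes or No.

Yes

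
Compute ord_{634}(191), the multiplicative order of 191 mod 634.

316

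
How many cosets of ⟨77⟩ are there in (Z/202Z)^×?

2

Since 77 ∈ (Z/202Z)^×, its order divides φ(202) = φ(2)·φ(101) = 1·100 = 100 = 2^2 · 5^2.
Divisors of 100: 1, 2, 4, 5, 10, 20, 25, 50, 100.
Test each divisor d:
77^1 ≡ 77 (mod 202)
77^2 ≡ 71 (mod 202)
77^4 ≡ 193 (mod 202)
77^5 ≡ 115 (mod 202)
77^10 ≡ 95 (mod 202)
77^20 ≡ 137 (mod 202)
77^25 ≡ 201 (mod 202)
77^50 ≡ 1 (mod 202) ✓
So ord_202(77) = 50, hence |⟨77⟩| = 50.
[(Z/202Z)^× : ⟨77⟩] = 100/50 = 2.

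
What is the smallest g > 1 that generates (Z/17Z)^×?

φ(17) = 17 − 1 = 16 = 2^4.
g is a primitive root iff g^(16/q) ≢ 1 (mod 17) for each prime q ∈ {2}.
g = 2: 2^8 ≡ 1 — hits 1, so not a primitive root.
g = 3: 3^8 ≡ 16 — none is 1, so 3 is a primitive root.
So 3 is the smallest generator of (Z/17Z)^×.

3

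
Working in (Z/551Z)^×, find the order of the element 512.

28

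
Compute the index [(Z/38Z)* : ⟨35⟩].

2

Since 35 ∈ (Z/38Z)^×, its order divides φ(38) = φ(2)·φ(19) = 1·18 = 18 = 2 · 3^2.
Divisors of 18: 1, 2, 3, 6, 9, 18.
Test each divisor d:
35^1 ≡ 35 (mod 38)
35^2 ≡ 9 (mod 38)
35^3 ≡ 11 (mod 38)
35^6 ≡ 7 (mod 38)
35^9 ≡ 1 (mod 38) ✓
Thus |⟨35⟩| = ord(35) = 9.
Index = |(Z/38Z)^×| / |⟨35⟩| = 18 / 9 = 2.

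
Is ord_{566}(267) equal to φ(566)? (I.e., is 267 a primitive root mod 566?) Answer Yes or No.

φ(566) = φ(2)·φ(283) = 1·282 = 282 = 2 · 3 · 47.
267 is a primitive root mod 566 iff 267^(φ(566)/q) ≢ 1 for every prime q | φ(566), i.e. q ∈ {2, 3, 47}.
267^141 ≡ 565 (mod 566)  [q = 2: ≢ 1 ✓]
267^94 ≡ 1 (mod 566)  [q = 3: ≡ 1 ✗]
267^6 ≡ 127 (mod 566)  [q = 47: ≢ 1 ✓]
Since 267^94 ≡ 1, the order of 267 divides 94 < 282, so 267 is not a primitive root.

No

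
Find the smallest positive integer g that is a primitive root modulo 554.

5

φ(554) = φ(2)·φ(277) = 1·276 = 276 = 2^2 · 3 · 23.
Test candidates g = 2, 3, … against the prime factors q ∈ {2, 3, 23} of φ(554): g is a generator iff g^(276/q) ≢ 1 for every such q.
g = 2: gcd(2, 554) = 2 > 1, not a unit — skip.
g = 3: 3^138 ≡ 1 — hits 1, so not a primitive root.
g = 4: gcd(4, 554) = 2 > 1, not a unit — skip.
g = 5: 5^138 ≡ 553; 5^92 ≡ 393; 5^12 ≡ 27 — none is 1, so 5 is a primitive root.
Hence the least primitive root of 554 is 5.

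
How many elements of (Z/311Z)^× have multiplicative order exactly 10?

4

φ(311) = 311 − 1 = 310 = 2 · 5 · 31.
In a cyclic group of order 310, there are φ(d) elements of order d for each divisor d of 310, and zero for non-divisors.
10 = 2 · 5 divides 310, and φ(10) = 4.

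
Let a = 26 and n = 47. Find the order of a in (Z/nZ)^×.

46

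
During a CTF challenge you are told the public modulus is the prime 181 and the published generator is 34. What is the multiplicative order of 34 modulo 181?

Since 34 ∈ (Z/181Z)^×, its order divides φ(181) = 181 − 1 = 180 = 2^2 · 3^2 · 5.
Divisors of 180: 1, 2, 3, 4, 5, 6, 9, 10, 12, 15, 18, 20, 30, 36, 45, 60, 90, 180.
Compute 34^d (mod 181) for the divisors d until we hit 1:
34^1 ≡ 34 (mod 181)
34^2 ≡ 70 (mod 181)
34^3 ≡ 27 (mod 181)
34^4 ≡ 13 (mod 181)
34^5 ≡ 80 (mod 181)
34^6 ≡ 5 (mod 181)
34^9 ≡ 135 (mod 181)
34^10 ≡ 65 (mod 181)
34^12 ≡ 25 (mod 181)
34^15 ≡ 132 (mod 181)
34^18 ≡ 125 (mod 181)
34^20 ≡ 62 (mod 181)
34^30 ≡ 48 (mod 181)
34^36 ≡ 59 (mod 181)
34^45 ≡ 1 (mod 181) ✓
Hence ord(34) = 45.

45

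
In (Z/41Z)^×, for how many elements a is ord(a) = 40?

φ(41) = 41 − 1 = 40 = 2^3 · 5.
(Z/41Z)^× is cyclic (|G| = 40); a cyclic group of order m has exactly φ(d) elements of each order d | m, and none otherwise.
40 = 2^3 · 5 divides 40, and φ(40) = 16.

16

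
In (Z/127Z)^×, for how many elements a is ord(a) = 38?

0

φ(127) = 127 − 1 = 126 = 2 · 3^2 · 7.
In a cyclic group of order 126, there are φ(d) elements of order d for each divisor d of 126, and zero for non-divisors.
Since 38 ∤ 126, the count is 0.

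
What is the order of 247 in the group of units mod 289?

Since 247 ∈ (Z/289Z)^×, its order divides φ(289) = φ(17^2) = 17·(17−1) = 272 = 2^4 · 17.
Divisors of 272: 1, 2, 4, 8, 16, 17, 34, 68, 136, 272.
Check 247^d mod 289 for each divisor in increasing order:
247^1 ≡ 247 (mod 289)
247^2 ≡ 30 (mod 289)
247^4 ≡ 33 (mod 289)
247^8 ≡ 222 (mod 289)
247^16 ≡ 154 (mod 289)
247^17 ≡ 179 (mod 289)
247^34 ≡ 251 (mod 289)
247^68 ≡ 288 (mod 289)
247^136 ≡ 1 (mod 289) ✓
So ord_289(247) = 136.

136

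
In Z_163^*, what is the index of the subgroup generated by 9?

2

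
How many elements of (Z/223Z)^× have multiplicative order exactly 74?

φ(223) = 223 − 1 = 222 = 2 · 3 · 37.
Since (Z/223Z)^× is cyclic of order 222, the number of elements of order d is φ(d) when d | 222 and 0 otherwise.
74 = 2 · 37 divides 222, and φ(74) = 36.

36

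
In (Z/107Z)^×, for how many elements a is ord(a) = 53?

52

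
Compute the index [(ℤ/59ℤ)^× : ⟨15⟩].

2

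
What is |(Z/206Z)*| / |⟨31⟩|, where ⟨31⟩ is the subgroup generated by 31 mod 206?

ord(31) | φ(206) = φ(2)·φ(103) = 1·102 = 102 = 2 · 3 · 17.
Divisors of 102: 1, 2, 3, 6, 17, 34, 51, 102.
Evaluate successive powers at the divisors of 102:
31^1 ≡ 31
31^2 ≡ 137
31^3 ≡ 127
31^6 ≡ 61
31^17 ≡ 205
31^34 ≡ 1
The order of 31 is 34, so the subgroup it generates has 34 elements.
The index is φ(206) / ord(31) = 102 / 34 = 3.

3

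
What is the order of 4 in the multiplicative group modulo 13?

By Lagrange's theorem, ord_13(4) divides φ(13) = 13 − 1 = 12 = 2^2 · 3.
Divisors of 12: 1, 2, 3, 4, 6, 12.
Compute 4^d (mod 13) for the divisors d until we hit 1:
4^1 ≡ 4 (mod 13)
4^2 ≡ 3 (mod 13)
4^3 ≡ 12 (mod 13)
4^4 ≡ 9 (mod 13)
4^6 ≡ 1 (mod 13) ✓
Hence ord(4) = 6.

6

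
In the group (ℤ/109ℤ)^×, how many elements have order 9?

6

φ(109) = 109 − 1 = 108 = 2^2 · 3^3.
Since (Z/109Z)^× is cyclic of order 108, the number of elements of order d is φ(d) when d | 108 and 0 otherwise.
9 = 3^2 divides 108, and φ(9) = 6.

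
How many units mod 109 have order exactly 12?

4

φ(109) = 109 − 1 = 108 = 2^2 · 3^3.
Since (Z/109Z)^× is cyclic of order 108, the number of elements of order d is φ(d) when d | 108 and 0 otherwise.
12 = 2^2 · 3 divides 108, and φ(12) = 4.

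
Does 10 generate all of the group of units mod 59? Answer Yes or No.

Yes

φ(59) = 59 − 1 = 58 = 2 · 29.
It suffices to check that the order of 10 is not a proper divisor of 58: compute 10^(58/q) for q ∈ {2, 29}.
10^29 ≡ 58 (mod 59)  [q = 2: ≢ 1 ✓]
10^2 ≡ 41 (mod 59)  [q = 29: ≢ 1 ✓]
None equal 1, so ord_59(10) = 58: 10 is a primitive root.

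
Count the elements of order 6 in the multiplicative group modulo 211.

φ(211) = 211 − 1 = 210 = 2 · 3 · 5 · 7.
In a cyclic group of order 210, there are φ(d) elements of order d for each divisor d of 210, and zero for non-divisors.
6 = 2 · 3 divides 210, and φ(6) = 2.

2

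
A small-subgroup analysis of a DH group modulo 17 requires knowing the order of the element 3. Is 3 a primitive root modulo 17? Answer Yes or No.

φ(17) = 17 − 1 = 16 = 2^4.
3 is a primitive root mod 17 iff 3^(φ(17)/q) ≢ 1 for every prime q | φ(17), i.e. q ∈ {2}.
3^8 ≡ 16 (mod 17)  [q = 2: ≢ 1 ✓]
All checks pass, so 3 has order 16 and is a primitive root modulo 17.

Yes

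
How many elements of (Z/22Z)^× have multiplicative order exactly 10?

4

φ(22) = φ(2)·φ(11) = 1·10 = 10 = 2 · 5.
Since (Z/22Z)^× is cyclic of order 10, the number of elements of order d is φ(d) when d | 10 and 0 otherwise.
10 = 2 · 5 divides 10, and φ(10) = 4.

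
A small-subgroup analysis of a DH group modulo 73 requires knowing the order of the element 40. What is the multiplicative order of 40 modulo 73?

72

Since 40 ∈ (Z/73Z)^×, its order divides φ(73) = 73 − 1 = 72 = 2^3 · 3^2.
Divisors of 72: 1, 2, 3, 4, 6, 8, 9, 12, 18, 24, 36, 72.
Compute 40^d (mod 73) for the divisors d until we hit 1:
40^1 ≡ 40 (mod 73)
40^2 ≡ 67 (mod 73)
40^3 ≡ 52 (mod 73)
40^4 ≡ 36 (mod 73)
40^6 ≡ 3 (mod 73)
40^8 ≡ 55 (mod 73)
40^9 ≡ 10 (mod 73)
40^12 ≡ 9 (mod 73)
40^18 ≡ 27 (mod 73)
40^24 ≡ 8 (mod 73)
40^36 ≡ 72 (mod 73)
40^72 ≡ 1 (mod 73) ✓
The smallest such exponent is 72, so the order of 40 is 72.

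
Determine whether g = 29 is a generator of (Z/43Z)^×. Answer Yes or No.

φ(43) = 43 − 1 = 42 = 2 · 3 · 7.
An element g generates (Z/43Z)^× iff g^(42/q) ≢ 1 (mod 43) for each prime q ∈ {2, 3, 7}.
29^21 ≡ 42 (mod 43)  [q = 2: ≢ 1 ✓]
29^14 ≡ 6 (mod 43)  [q = 3: ≢ 1 ✓]
29^6 ≡ 21 (mod 43)  [q = 7: ≢ 1 ✓]
None equal 1, so ord_43(29) = 42: 29 is a primitive root.

Yes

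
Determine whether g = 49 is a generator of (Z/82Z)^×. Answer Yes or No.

No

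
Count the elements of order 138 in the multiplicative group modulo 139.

44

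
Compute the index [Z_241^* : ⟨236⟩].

ord(236) | φ(241) = 241 − 1 = 240 = 2^4 · 3 · 5.
Divisors of 240: 1, 2, 3, 4, 5, 6, 8, 10, 12, 15, 16, 20, 24, 30, 40, 48, 60, 80, 120, 240.
Compute 236^d (mod 241) for the divisors d until we hit 1:
236^1 ≡ 236 (mod 241)
236^2 ≡ 25 (mod 241)
236^3 ≡ 116 (mod 241)
236^4 ≡ 143 (mod 241)
236^5 ≡ 8 (mod 241)
236^6 ≡ 201 (mod 241)
236^8 ≡ 205 (mod 241)
236^10 ≡ 64 (mod 241)
236^12 ≡ 154 (mod 241)
236^15 ≡ 30 (mod 241)
236^16 ≡ 91 (mod 241)
236^20 ≡ 240 (mod 241)
236^24 ≡ 98 (mod 241)
236^30 ≡ 177 (mod 241)
236^40 ≡ 1 (mod 241) ✓
So ord_241(236) = 40, hence |⟨236⟩| = 40.
The index is φ(241) / ord(236) = 240 / 40 = 6.

6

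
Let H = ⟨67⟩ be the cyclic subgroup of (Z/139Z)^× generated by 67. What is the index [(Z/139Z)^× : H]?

2

By Lagrange's theorem, ord_139(67) divides φ(139) = 139 − 1 = 138 = 2 · 3 · 23.
Divisors of 138: 1, 2, 3, 6, 23, 46, 69, 138.
Check 67^d mod 139 for each divisor in increasing order:
67^1 ≡ 67 (mod 139)
67^2 ≡ 41 (mod 139)
67^3 ≡ 106 (mod 139)
67^6 ≡ 116 (mod 139)
67^23 ≡ 42 (mod 139)
67^46 ≡ 96 (mod 139)
67^69 ≡ 1 (mod 139) ✓
The order of 67 is 69, so the subgroup it generates has 69 elements.
[(Z/139Z)^× : ⟨67⟩] = 138/69 = 2.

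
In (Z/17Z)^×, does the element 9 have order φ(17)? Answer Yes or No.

φ(17) = 17 − 1 = 16 = 2^4.
9 is a primitive root mod 17 iff 9^(φ(17)/q) ≢ 1 for every prime q | φ(17), i.e. q ∈ {2}.
9^8 ≡ 1 (mod 17)  [q = 2: ≡ 1 ✗]
Since 9^8 ≡ 1, the order of 9 divides 8 < 16, so 9 is not a primitive root.

No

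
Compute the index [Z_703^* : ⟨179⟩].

54

Since 179 ∈ (Z/703Z)^×, its order divides φ(703) = φ(19·37) = (19−1)·(37−1) = 18·36 = 648 = 2^3 · 3^4.
Divisors of 648: 1, 2, 3, 4, 6, 8, 9, 12, 18, 24, 27, 36, 54, 72, 81, 108, 162, 216, 324, 648.
Test each divisor d:
179^1 ≡ 179 (mod 703)
179^2 ≡ 406 (mod 703)
179^3 ≡ 265 (mod 703)
179^4 ≡ 334 (mod 703)
179^6 ≡ 628 (mod 703)
179^8 ≡ 482 (mod 703)
179^9 ≡ 512 (mod 703)
179^12 ≡ 1 (mod 703) ✓
Thus |⟨179⟩| = ord(179) = 12.
The index is φ(703) / ord(179) = 648 / 12 = 54.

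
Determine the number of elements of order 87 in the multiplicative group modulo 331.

0

φ(331) = 331 − 1 = 330 = 2 · 3 · 5 · 11.
Since (Z/331Z)^× is cyclic of order 330, the number of elements of order d is φ(d) when d | 330 and 0 otherwise.
Since 87 ∤ 330, the count is 0.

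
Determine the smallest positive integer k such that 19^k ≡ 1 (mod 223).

111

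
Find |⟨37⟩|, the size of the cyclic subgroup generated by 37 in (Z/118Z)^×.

Since 37 ∈ (Z/118Z)^×, its order divides φ(118) = φ(2)·φ(59) = 1·58 = 58 = 2 · 29.
Divisors of 58: 1, 2, 29, 58.
Compute 37^d (mod 118) for the divisors d until we hit 1:
37^1 ≡ 37
37^2 ≡ 71
37^29 ≡ 117
37^58 ≡ 1
The smallest such exponent is 58, so the order of 37 is 58.

58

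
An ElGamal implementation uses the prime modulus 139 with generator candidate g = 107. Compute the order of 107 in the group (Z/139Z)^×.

Since 107 ∈ (Z/139Z)^×, its order divides φ(139) = 139 − 1 = 138 = 2 · 3 · 23.
Divisors of 138: 1, 2, 3, 6, 23, 46, 69, 138.
Compute 107^d (mod 139) for the divisors d until we hit 1:
107^1 ≡ 107 (mod 139)
107^2 ≡ 51 (mod 139)
107^3 ≡ 36 (mod 139)
107^6 ≡ 45 (mod 139)
107^23 ≡ 96 (mod 139)
107^46 ≡ 42 (mod 139)
107^69 ≡ 1 (mod 139) ✓
Hence ord(107) = 69.

69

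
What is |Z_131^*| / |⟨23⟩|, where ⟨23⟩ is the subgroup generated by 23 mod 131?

1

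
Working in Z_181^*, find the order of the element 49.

Since 49 ∈ (Z/181Z)^×, its order divides φ(181) = 181 − 1 = 180 = 2^2 · 3^2 · 5.
Divisors of 180: 1, 2, 3, 4, 5, 6, 9, 10, 12, 15, 18, 20, 30, 36, 45, 60, 90, 180.
Compute 49^d (mod 181) for the divisors d until we hit 1:
49^1 ≡ 49
49^2 ≡ 48
49^3 ≡ 180
49^4 ≡ 132
49^5 ≡ 133
49^6 ≡ 1
The smallest such exponent is 6, so the order of 49 is 6.

6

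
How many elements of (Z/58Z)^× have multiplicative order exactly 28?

12

φ(58) = φ(2)·φ(29) = 1·28 = 28 = 2^2 · 7.
(Z/58Z)^× is cyclic (|G| = 28); a cyclic group of order m has exactly φ(d) elements of each order d | m, and none otherwise.
28 = 2^2 · 7 divides 28, and φ(28) = 12.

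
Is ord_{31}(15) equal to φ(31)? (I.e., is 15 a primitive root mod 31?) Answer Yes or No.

No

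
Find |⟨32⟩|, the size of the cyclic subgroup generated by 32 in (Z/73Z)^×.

Since 32 ∈ (Z/73Z)^×, its order divides φ(73) = 73 − 1 = 72 = 2^3 · 3^2.
Divisors of 72: 1, 2, 3, 4, 6, 8, 9, 12, 18, 24, 36, 72.
Check 32^d mod 73 for each divisor in increasing order:
32^1 ≡ 32 (mod 73)
32^2 ≡ 2 (mod 73)
32^3 ≡ 64 (mod 73)
32^4 ≡ 4 (mod 73)
32^6 ≡ 8 (mod 73)
32^8 ≡ 16 (mod 73)
32^9 ≡ 1 (mod 73) ✓
The smallest such exponent is 9, so the order of 32 is 9.

9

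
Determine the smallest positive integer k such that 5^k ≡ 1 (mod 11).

5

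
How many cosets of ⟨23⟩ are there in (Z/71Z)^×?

Since 23 ∈ (Z/71Z)^×, its order divides φ(71) = 71 − 1 = 70 = 2 · 5 · 7.
Divisors of 70: 1, 2, 5, 7, 10, 14, 35, 70.
Compute 23^d (mod 71) for the divisors d until we hit 1:
23^1 ≡ 23
23^2 ≡ 32
23^5 ≡ 51
23^7 ≡ 70
23^10 ≡ 45
23^14 ≡ 1
Thus |⟨23⟩| = ord(23) = 14.
The index is φ(71) / ord(23) = 70 / 14 = 5.

5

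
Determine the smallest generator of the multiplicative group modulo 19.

2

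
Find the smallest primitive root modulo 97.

5

φ(97) = 97 − 1 = 96 = 2^5 · 3.
Test candidates g = 2, 3, … against the prime factors q ∈ {2, 3} of φ(97): g is a generator iff g^(96/q) ≢ 1 for every such q.
g = 2: 2^48 ≡ 1 — hits 1, so not a primitive root.
g = 3: 3^48 ≡ 1 — hits 1, so not a primitive root.
g = 4: 4^48 ≡ 1 — hits 1, so not a primitive root.
g = 5: 5^48 ≡ 96; 5^32 ≡ 35 — none is 1, so 5 is a primitive root.
Hence the least primitive root of 97 is 5.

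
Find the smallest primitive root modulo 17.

φ(17) = 17 − 1 = 16 = 2^4.
g is a primitive root iff g^(16/q) ≢ 1 (mod 17) for each prime q ∈ {2}.
g = 2: 2^8 ≡ 1 — hits 1, so not a primitive root.
g = 3: 3^8 ≡ 16 — none is 1, so 3 is a primitive root.
The smallest primitive root modulo 17 is 3.

3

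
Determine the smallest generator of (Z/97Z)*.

φ(97) = 97 − 1 = 96 = 2^5 · 3.
g is a primitive root iff g^(96/q) ≢ 1 (mod 97) for each prime q ∈ {2, 3}.
g = 2: 2^48 ≡ 1 — hits 1, so not a primitive root.
g = 3: 3^48 ≡ 1 — hits 1, so not a primitive root.
g = 4: 4^48 ≡ 1 — hits 1, so not a primitive root.
g = 5: 5^48 ≡ 96; 5^32 ≡ 35 — none is 1, so 5 is a primitive root.
The smallest primitive root modulo 97 is 5.

5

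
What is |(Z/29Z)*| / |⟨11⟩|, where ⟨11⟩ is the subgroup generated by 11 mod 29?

1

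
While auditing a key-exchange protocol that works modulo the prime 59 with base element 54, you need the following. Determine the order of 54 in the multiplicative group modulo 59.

ord(54) | φ(59) = 59 − 1 = 58 = 2 · 29.
Divisors of 58: 1, 2, 29, 58.
Check 54^d mod 59 for each divisor in increasing order:
54^1 ≡ 54
54^2 ≡ 25
54^29 ≡ 58
54^58 ≡ 1
Therefore the multiplicative order of 54 modulo 59 is 58.

58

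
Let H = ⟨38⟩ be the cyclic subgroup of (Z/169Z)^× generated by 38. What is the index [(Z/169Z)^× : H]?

6

The order of 38 must divide φ(169) = φ(13^2) = 13·(13−1) = 156 = 2^2 · 3 · 13.
Divisors of 156: 1, 2, 3, 4, 6, 12, 13, 26, 39, 52, 78, 156.
Evaluate successive powers at the divisors of 156:
38^1 ≡ 38
38^2 ≡ 92
38^3 ≡ 116
38^4 ≡ 14
38^6 ≡ 105
38^12 ≡ 40
38^13 ≡ 168
38^26 ≡ 1
Thus |⟨38⟩| = ord(38) = 26.
Index = |(Z/169Z)^×| / |⟨38⟩| = 156 / 26 = 6.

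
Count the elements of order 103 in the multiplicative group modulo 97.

0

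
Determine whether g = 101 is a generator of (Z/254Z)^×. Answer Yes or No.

Yes

φ(254) = φ(2)·φ(127) = 1·126 = 126 = 2 · 3^2 · 7.
It suffices to check that the order of 101 is not a proper divisor of 126: compute 101^(126/q) for q ∈ {2, 3, 7}.
101^63 ≡ 253 (mod 254)  [q = 2: ≢ 1 ✓]
101^42 ≡ 107 (mod 254)  [q = 3: ≢ 1 ✓]
101^18 ≡ 135 (mod 254)  [q = 7: ≢ 1 ✓]
Every test exponent gives a nontrivial residue, hence 101 generates the full group.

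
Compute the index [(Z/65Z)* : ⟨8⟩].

12

Since 8 ∈ (Z/65Z)^×, its order divides φ(65) = φ(5·13) = (5−1)·(13−1) = 4·12 = 48 = 2^4 · 3.
Divisors of 48: 1, 2, 3, 4, 6, 8, 12, 16, 24, 48.
Compute 8^d (mod 65) for the divisors d until we hit 1:
8^1 ≡ 8 (mod 65)
8^2 ≡ 64 (mod 65)
8^3 ≡ 57 (mod 65)
8^4 ≡ 1 (mod 65) ✓
So ord_65(8) = 4, hence |⟨8⟩| = 4.
Index = |(Z/65Z)^×| / |⟨8⟩| = 48 / 4 = 12.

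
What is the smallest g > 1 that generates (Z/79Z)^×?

3

φ(79) = 79 − 1 = 78 = 2 · 3 · 13.
g is a primitive root iff g^(78/q) ≢ 1 (mod 79) for each prime q ∈ {2, 3, 13}.
g = 2: 2^39 ≡ 1 — hits 1, so not a primitive root.
g = 3: 3^39 ≡ 78; 3^26 ≡ 23; 3^6 ≡ 18 — none is 1, so 3 is a primitive root.
The smallest primitive root modulo 79 is 3.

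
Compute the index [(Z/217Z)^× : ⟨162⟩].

12

ord(162) | φ(217) = φ(7·31) = (7−1)·(31−1) = 6·30 = 180 = 2^2 · 3^2 · 5.
Divisors of 180: 1, 2, 3, 4, 5, 6, 9, 10, 12, 15, 18, 20, 30, 36, 45, 60, 90, 180.
Compute 162^d (mod 217) for the divisors d until we hit 1:
162^1 ≡ 162 (mod 217)
162^2 ≡ 204 (mod 217)
162^3 ≡ 64 (mod 217)
162^4 ≡ 169 (mod 217)
162^5 ≡ 36 (mod 217)
162^6 ≡ 190 (mod 217)
162^9 ≡ 8 (mod 217)
162^10 ≡ 211 (mod 217)
162^12 ≡ 78 (mod 217)
162^15 ≡ 1 (mod 217) ✓
So ord_217(162) = 15, hence |⟨162⟩| = 15.
[(Z/217Z)^× : ⟨162⟩] = 180/15 = 12.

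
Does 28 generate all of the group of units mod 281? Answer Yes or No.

No

φ(281) = 281 − 1 = 280 = 2^3 · 5 · 7.
It suffices to check that the order of 28 is not a proper divisor of 280: compute 28^(280/q) for q ∈ {2, 5, 7}.
28^140 ≡ 1 (mod 281)  [q = 2: ≡ 1 ✗]
28^56 ≡ 1 (mod 281)  [q = 5: ≡ 1 ✗]
28^40 ≡ 181 (mod 281)  [q = 7: ≢ 1 ✓]
The check at q = 2 fails, so 28 generates a proper subgroup.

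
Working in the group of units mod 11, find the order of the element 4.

5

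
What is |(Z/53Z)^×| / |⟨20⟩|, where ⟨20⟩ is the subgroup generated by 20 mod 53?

By Lagrange's theorem, ord_53(20) divides φ(53) = 53 − 1 = 52 = 2^2 · 13.
Divisors of 52: 1, 2, 4, 13, 26, 52.
Test each divisor d:
20^1 ≡ 20 (mod 53)
20^2 ≡ 29 (mod 53)
20^4 ≡ 46 (mod 53)
20^13 ≡ 30 (mod 53)
20^26 ≡ 52 (mod 53)
20^52 ≡ 1 (mod 53) ✓
The order of 20 is 52, so the subgroup it generates has 52 elements.
The index is φ(53) / ord(20) = 52 / 52 = 1.

1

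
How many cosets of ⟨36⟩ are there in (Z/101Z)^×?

20

The order of 36 must divide φ(101) = 101 − 1 = 100 = 2^2 · 5^2.
Divisors of 100: 1, 2, 4, 5, 10, 20, 25, 50, 100.
Evaluate successive powers at the divisors of 100:
36^1 ≡ 36 (mod 101)
36^2 ≡ 84 (mod 101)
36^4 ≡ 87 (mod 101)
36^5 ≡ 1 (mod 101) ✓
So ord_101(36) = 5, hence |⟨36⟩| = 5.
The index is φ(101) / ord(36) = 100 / 5 = 20.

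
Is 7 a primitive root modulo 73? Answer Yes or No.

φ(73) = 73 − 1 = 72 = 2^3 · 3^2.
An element g generates (Z/73Z)^× iff g^(72/q) ≢ 1 (mod 73) for each prime q ∈ {2, 3}.
7^36 ≡ 72 (mod 73)  [q = 2: ≢ 1 ✓]
7^24 ≡ 1 (mod 73)  [q = 3: ≡ 1 ✗]
7^24 ≡ 1 shows ord(7) | 24, strictly less than φ(73); not a primitive root.

No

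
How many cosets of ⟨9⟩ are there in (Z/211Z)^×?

ord(9) | φ(211) = 211 − 1 = 210 = 2 · 3 · 5 · 7.
Divisors of 210: 1, 2, 3, 5, 6, 7, 10, 14, 15, 21, 30, 35, 42, 70, 105, 210.
Test each divisor d:
9^1 ≡ 9 (mod 211)
9^2 ≡ 81 (mod 211)
9^3 ≡ 96 (mod 211)
9^5 ≡ 180 (mod 211)
9^6 ≡ 143 (mod 211)
9^7 ≡ 21 (mod 211)
9^10 ≡ 117 (mod 211)
9^14 ≡ 19 (mod 211)
9^15 ≡ 171 (mod 211)
9^21 ≡ 188 (mod 211)
9^30 ≡ 123 (mod 211)
9^35 ≡ 196 (mod 211)
9^42 ≡ 107 (mod 211)
9^70 ≡ 14 (mod 211)
9^105 ≡ 1 (mod 211) ✓
The order of 9 is 105, so the subgroup it generates has 105 elements.
Index = |(Z/211Z)^×| / |⟨9⟩| = 210 / 105 = 2.

2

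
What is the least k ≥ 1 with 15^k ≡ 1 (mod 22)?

5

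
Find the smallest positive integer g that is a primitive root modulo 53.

2

φ(53) = 53 − 1 = 52 = 2^2 · 13.
Test candidates g = 2, 3, … against the prime factors q ∈ {2, 13} of φ(53): g is a generator iff g^(52/q) ≢ 1 for every such q.
g = 2: 2^26 ≡ 52; 2^4 ≡ 16 — none is 1, so 2 is a primitive root.
So 2 is the smallest generator of (Z/53Z)^×.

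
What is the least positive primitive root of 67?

2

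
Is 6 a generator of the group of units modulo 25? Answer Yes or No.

No

φ(25) = φ(5^2) = 5·(5−1) = 20 = 2^2 · 5.
Test 6^(20/q) mod 25 for each prime factor q of 20:
6^10 ≡ 1 (mod 25)  [q = 2: ≡ 1 ✗]
6^4 ≡ 21 (mod 25)  [q = 5: ≢ 1 ✓]
Since 6^10 ≡ 1, the order of 6 divides 10 < 20, so 6 is not a primitive root.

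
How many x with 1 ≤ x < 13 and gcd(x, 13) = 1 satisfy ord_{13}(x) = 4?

2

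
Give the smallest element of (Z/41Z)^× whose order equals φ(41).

φ(41) = 41 − 1 = 40 = 2^3 · 5.
g is a primitive root iff g^(40/q) ≢ 1 (mod 41) for each prime q ∈ {2, 5}.
g = 2: 2^20 ≡ 1 — hits 1, so not a primitive root.
g = 3: 3^20 ≡ 40; 3^8 ≡ 1 — hits 1, so not a primitive root.
g = 4: 4^20 ≡ 1 — hits 1, so not a primitive root.
g = 5: 5^20 ≡ 1 — hits 1, so not a primitive root.
g = 6: 6^20 ≡ 40; 6^8 ≡ 10 — none is 1, so 6 is a primitive root.
So 6 is the smallest generator of (Z/41Z)^×.

6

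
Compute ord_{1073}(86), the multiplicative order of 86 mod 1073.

18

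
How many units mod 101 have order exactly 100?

40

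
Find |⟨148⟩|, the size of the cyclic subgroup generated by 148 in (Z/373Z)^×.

93

Since 148 ∈ (Z/373Z)^×, its order divides φ(373) = 373 − 1 = 372 = 2^2 · 3 · 31.
Divisors of 372: 1, 2, 3, 4, 6, 12, 31, 62, 93, 124, 186, 372.
Compute 148^d (mod 373) for the divisors d until we hit 1:
148^1 ≡ 148
148^2 ≡ 270
148^3 ≡ 49
148^4 ≡ 165
148^6 ≡ 163
148^12 ≡ 86
148^31 ≡ 284
148^62 ≡ 88
148^93 ≡ 1
The smallest such exponent is 93, so the order of 148 is 93.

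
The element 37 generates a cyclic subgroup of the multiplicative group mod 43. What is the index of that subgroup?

By Lagrange's theorem, ord_43(37) divides φ(43) = 43 − 1 = 42 = 2 · 3 · 7.
Divisors of 42: 1, 2, 3, 6, 7, 14, 21, 42.
Test each divisor d:
37^1 ≡ 37 (mod 43)
37^2 ≡ 36 (mod 43)
37^3 ≡ 42 (mod 43)
37^6 ≡ 1 (mod 43) ✓
Thus |⟨37⟩| = ord(37) = 6.
[(Z/43Z)^× : ⟨37⟩] = 42/6 = 7.

7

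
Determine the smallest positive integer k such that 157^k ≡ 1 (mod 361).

171

ord(157) | φ(361) = φ(19^2) = 19·(19−1) = 342 = 2 · 3^2 · 19.
Divisors of 342: 1, 2, 3, 6, 9, 18, 19, 38, 57, 114, 171, 342.
Evaluate successive powers at the divisors of 342:
157^1 ≡ 157 (mod 361)
157^2 ≡ 101 (mod 361)
157^3 ≡ 334 (mod 361)
157^6 ≡ 7 (mod 361)
157^9 ≡ 172 (mod 361)
157^18 ≡ 343 (mod 361)
157^19 ≡ 62 (mod 361)
157^38 ≡ 234 (mod 361)
157^57 ≡ 68 (mod 361)
157^114 ≡ 292 (mod 361)
157^171 ≡ 1 (mod 361) ✓
So ord_361(157) = 171.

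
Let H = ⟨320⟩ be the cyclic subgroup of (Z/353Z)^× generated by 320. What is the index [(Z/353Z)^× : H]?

ord(320) | φ(353) = 353 − 1 = 352 = 2^5 · 11.
Divisors of 352: 1, 2, 4, 8, 11, 16, 22, 32, 44, 88, 176, 352.
Test each divisor d:
320^1 ≡ 320 (mod 353)
320^2 ≡ 30 (mod 353)
320^4 ≡ 194 (mod 353)
320^8 ≡ 218 (mod 353)
320^11 ≡ 216 (mod 353)
320^16 ≡ 222 (mod 353)
320^22 ≡ 60 (mod 353)
320^32 ≡ 217 (mod 353)
320^44 ≡ 70 (mod 353)
320^88 ≡ 311 (mod 353)
320^176 ≡ 352 (mod 353)
320^352 ≡ 1 (mod 353) ✓
So ord_353(320) = 352, hence |⟨320⟩| = 352.
Index = |(Z/353Z)^×| / |⟨320⟩| = 352 / 352 = 1.

1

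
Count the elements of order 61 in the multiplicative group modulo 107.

φ(107) = 107 − 1 = 106 = 2 · 53.
(Z/107Z)^× is cyclic (|G| = 106); a cyclic group of order m has exactly φ(d) elements of each order d | m, and none otherwise.
61 does not divide 106, so no element of (Z/107Z)^× has order 61.

0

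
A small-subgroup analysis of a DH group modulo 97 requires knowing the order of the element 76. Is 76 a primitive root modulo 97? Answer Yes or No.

Yes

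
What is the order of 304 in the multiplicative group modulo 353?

Since 304 ∈ (Z/353Z)^×, its order divides φ(353) = 353 − 1 = 352 = 2^5 · 11.
Divisors of 352: 1, 2, 4, 8, 11, 16, 22, 32, 44, 88, 176, 352.
Test each divisor d:
304^1 ≡ 304 (mod 353)
304^2 ≡ 283 (mod 353)
304^4 ≡ 311 (mod 353)
304^8 ≡ 352 (mod 353)
304^11 ≡ 100 (mod 353)
304^16 ≡ 1 (mod 353) ✓
The smallest such exponent is 16, so the order of 304 is 16.

16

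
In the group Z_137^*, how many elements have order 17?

φ(137) = 137 − 1 = 136 = 2^3 · 17.
In a cyclic group of order 136, there are φ(d) elements of order d for each divisor d of 136, and zero for non-divisors.
17 | 136, and φ(17) = 17 − 1 = 16.

16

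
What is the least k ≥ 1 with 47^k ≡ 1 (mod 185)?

12

ord(47) | φ(185) = φ(5·37) = (5−1)·(37−1) = 4·36 = 144 = 2^4 · 3^2.
Divisors of 144: 1, 2, 3, 4, 6, 8, 9, 12, 16, 18, 24, 36, 48, 72, 144.
Check 47^d mod 185 for each divisor in increasing order:
47^1 ≡ 47 (mod 185)
47^2 ≡ 174 (mod 185)
47^3 ≡ 38 (mod 185)
47^4 ≡ 121 (mod 185)
47^6 ≡ 149 (mod 185)
47^8 ≡ 26 (mod 185)
47^9 ≡ 112 (mod 185)
47^12 ≡ 1 (mod 185) ✓
Hence ord(47) = 12.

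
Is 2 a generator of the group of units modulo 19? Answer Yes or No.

φ(19) = 19 − 1 = 18 = 2 · 3^2.
It suffices to check that the order of 2 is not a proper divisor of 18: compute 2^(18/q) for q ∈ {2, 3}.
2^9 ≡ 18 (mod 19)  [q = 2: ≢ 1 ✓]
2^6 ≡ 7 (mod 19)  [q = 3: ≢ 1 ✓]
All checks pass, so 2 has order 18 and is a primitive root modulo 19.

Yes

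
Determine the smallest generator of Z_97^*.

φ(97) = 97 − 1 = 96 = 2^5 · 3.
g is a primitive root iff g^(96/q) ≢ 1 (mod 97) for each prime q ∈ {2, 3}.
g = 2: 2^48 ≡ 1 — hits 1, so not a primitive root.
g = 3: 3^48 ≡ 1 — hits 1, so not a primitive root.
g = 4: 4^48 ≡ 1 — hits 1, so not a primitive root.
g = 5: 5^48 ≡ 96; 5^32 ≡ 35 — none is 1, so 5 is a primitive root.
Hence the least primitive root of 97 is 5.

5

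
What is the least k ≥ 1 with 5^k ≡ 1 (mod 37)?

36

The order of 5 must divide φ(37) = 37 − 1 = 36 = 2^2 · 3^2.
Divisors of 36: 1, 2, 3, 4, 6, 9, 12, 18, 36.
Compute 5^d (mod 37) for the divisors d until we hit 1:
5^1 ≡ 5 (mod 37)
5^2 ≡ 25 (mod 37)
5^3 ≡ 14 (mod 37)
5^4 ≡ 33 (mod 37)
5^6 ≡ 11 (mod 37)
5^9 ≡ 6 (mod 37)
5^12 ≡ 10 (mod 37)
5^18 ≡ 36 (mod 37)
5^36 ≡ 1 (mod 37) ✓
Therefore the multiplicative order of 5 modulo 37 is 36.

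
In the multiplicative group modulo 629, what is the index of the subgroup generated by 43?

The order of 43 must divide φ(629) = φ(17·37) = (17−1)·(37−1) = 16·36 = 576 = 2^6 · 3^2.
Divisors of 576: 1, 2, 3, 4, 6, 8, 9, 12, 16, 18, 24, 32, 36, 48, 64, 72, 96, 144, 192, 288, 576.
Compute 43^d (mod 629) for the divisors d until we hit 1:
43^1 ≡ 43 (mod 629)
43^2 ≡ 591 (mod 629)
43^3 ≡ 253 (mod 629)
43^4 ≡ 186 (mod 629)
43^6 ≡ 480 (mod 629)
43^8 ≡ 1 (mod 629) ✓
The order of 43 is 8, so the subgroup it generates has 8 elements.
Index = |(Z/629Z)^×| / |⟨43⟩| = 576 / 8 = 72.

72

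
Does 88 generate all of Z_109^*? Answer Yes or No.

No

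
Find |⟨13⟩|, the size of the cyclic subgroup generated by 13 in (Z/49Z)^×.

14

By Lagrange's theorem, ord_49(13) divides φ(49) = φ(7^2) = 7·(7−1) = 42 = 2 · 3 · 7.
Divisors of 42: 1, 2, 3, 6, 7, 14, 21, 42.
Check 13^d mod 49 for each divisor in increasing order:
13^1 ≡ 13 (mod 49)
13^2 ≡ 22 (mod 49)
13^3 ≡ 41 (mod 49)
13^6 ≡ 15 (mod 49)
13^7 ≡ 48 (mod 49)
13^14 ≡ 1 (mod 49) ✓
Therefore the multiplicative order of 13 modulo 49 is 14.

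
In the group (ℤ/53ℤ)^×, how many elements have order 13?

φ(53) = 53 − 1 = 52 = 2^2 · 13.
Since (Z/53Z)^× is cyclic of order 52, the number of elements of order d is φ(d) when d | 52 and 0 otherwise.
13 | 52, and φ(13) = 13 − 1 = 12.

12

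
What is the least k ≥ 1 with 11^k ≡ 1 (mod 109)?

108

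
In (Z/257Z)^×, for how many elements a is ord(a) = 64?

φ(257) = 257 − 1 = 256 = 2^8.
Since (Z/257Z)^× is cyclic of order 256, the number of elements of order d is φ(d) when d | 256 and 0 otherwise.
64 = 2^6 divides 256, and φ(64) = 32.

32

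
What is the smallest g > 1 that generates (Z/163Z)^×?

2

φ(163) = 163 − 1 = 162 = 2 · 3^4.
Test candidates g = 2, 3, … against the prime factors q ∈ {2, 3} of φ(163): g is a generator iff g^(162/q) ≢ 1 for every such q.
g = 2: 2^81 ≡ 162; 2^54 ≡ 104 — none is 1, so 2 is a primitive root.
The smallest primitive root modulo 163 is 2.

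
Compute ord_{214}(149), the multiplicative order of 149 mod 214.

53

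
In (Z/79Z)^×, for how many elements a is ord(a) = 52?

φ(79) = 79 − 1 = 78 = 2 · 3 · 13.
In a cyclic group of order 78, there are φ(d) elements of order d for each divisor d of 78, and zero for non-divisors.
Here 78 is not a multiple of 52, so there are no elements of order 52.

0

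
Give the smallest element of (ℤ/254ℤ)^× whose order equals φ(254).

φ(254) = φ(2)·φ(127) = 1·126 = 126 = 2 · 3^2 · 7.
g is a primitive root iff g^(126/q) ≢ 1 (mod 254) for each prime q ∈ {2, 3, 7}.
g = 2: gcd(2, 254) = 2 > 1, not a unit — skip.
g = 3: 3^63 ≡ 253; 3^42 ≡ 107; 3^18 ≡ 131 — none is 1, so 3 is a primitive root.
The smallest primitive root modulo 254 is 3.

3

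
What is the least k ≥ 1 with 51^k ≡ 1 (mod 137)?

136

ord(51) | φ(137) = 137 − 1 = 136 = 2^3 · 17.
Divisors of 136: 1, 2, 4, 8, 17, 34, 68, 136.
Check 51^d mod 137 for each divisor in increasing order:
51^1 ≡ 51
51^2 ≡ 135
51^4 ≡ 4
51^8 ≡ 16
51^17 ≡ 41
51^34 ≡ 37
51^68 ≡ 136
51^136 ≡ 1
Therefore the multiplicative order of 51 modulo 137 is 136.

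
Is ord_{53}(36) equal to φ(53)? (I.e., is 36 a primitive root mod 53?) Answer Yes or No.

φ(53) = 53 − 1 = 52 = 2^2 · 13.
An element g generates (Z/53Z)^× iff g^(52/q) ≢ 1 (mod 53) for each prime q ∈ {2, 13}.
36^26 ≡ 1 (mod 53)  [q = 2: ≡ 1 ✗]
36^4 ≡ 46 (mod 53)  [q = 13: ≢ 1 ✓]
36^26 ≡ 1 shows ord(36) | 26, strictly less than φ(53); not a primitive root.

No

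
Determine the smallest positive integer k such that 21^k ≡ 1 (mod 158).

Since 21 ∈ (Z/158Z)^×, its order divides φ(158) = φ(2)·φ(79) = 1·78 = 78 = 2 · 3 · 13.
Divisors of 78: 1, 2, 3, 6, 13, 26, 39, 78.
Compute 21^d (mod 158) for the divisors d until we hit 1:
21^1 ≡ 21 (mod 158)
21^2 ≡ 125 (mod 158)
21^3 ≡ 97 (mod 158)
21^6 ≡ 87 (mod 158)
21^13 ≡ 1 (mod 158) ✓
Hence ord(21) = 13.

13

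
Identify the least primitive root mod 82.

φ(82) = φ(2)·φ(41) = 1·40 = 40 = 2^3 · 5.
Test candidates g = 2, 3, … against the prime factors q ∈ {2, 5} of φ(82): g is a generator iff g^(40/q) ≢ 1 for every such q.
g = 2: gcd(2, 82) = 2 > 1, not a unit — skip.
g = 3: 3^20 ≡ 81; 3^8 ≡ 1 — hits 1, so not a primitive root.
g = 4: gcd(4, 82) = 2 > 1, not a unit — skip.
g = 5: 5^20 ≡ 1 — hits 1, so not a primitive root.
g = 6: gcd(6, 82) = 2 > 1, not a unit — skip.
g = 7: 7^20 ≡ 81; 7^8 ≡ 37 — none is 1, so 7 is a primitive root.
So 7 is the smallest generator of (Z/82Z)^×.

7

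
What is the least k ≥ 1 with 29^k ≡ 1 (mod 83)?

41

ord(29) | φ(83) = 83 − 1 = 82 = 2 · 41.
Divisors of 82: 1, 2, 41, 82.
Compute 29^d (mod 83) for the divisors d until we hit 1:
29^1 ≡ 29
29^2 ≡ 11
29^41 ≡ 1
Hence ord(29) = 41.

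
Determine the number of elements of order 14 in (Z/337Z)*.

6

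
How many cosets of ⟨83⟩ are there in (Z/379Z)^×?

6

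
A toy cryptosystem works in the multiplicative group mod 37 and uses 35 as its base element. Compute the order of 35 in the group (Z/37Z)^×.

The order of 35 must divide φ(37) = 37 − 1 = 36 = 2^2 · 3^2.
Divisors of 36: 1, 2, 3, 4, 6, 9, 12, 18, 36.
Check 35^d mod 37 for each divisor in increasing order:
35^1 ≡ 35
35^2 ≡ 4
35^3 ≡ 29
35^4 ≡ 16
35^6 ≡ 27
35^9 ≡ 6
35^12 ≡ 26
35^18 ≡ 36
35^36 ≡ 1
Therefore the multiplicative order of 35 modulo 37 is 36.

36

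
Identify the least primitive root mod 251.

6

φ(251) = 251 − 1 = 250 = 2 · 5^3.
Test candidates g = 2, 3, … against the prime factors q ∈ {2, 5} of φ(251): g is a generator iff g^(250/q) ≢ 1 for every such q.
g = 2: 2^125 ≡ 250; 2^50 ≡ 1 — hits 1, so not a primitive root.
g = 3: 3^125 ≡ 1 — hits 1, so not a primitive root.
g = 4: 4^125 ≡ 1 — hits 1, so not a primitive root.
g = 5: 5^125 ≡ 1 — hits 1, so not a primitive root.
g = 6: 6^125 ≡ 250; 6^50 ≡ 219 — none is 1, so 6 is a primitive root.
Hence the least primitive root of 251 is 6.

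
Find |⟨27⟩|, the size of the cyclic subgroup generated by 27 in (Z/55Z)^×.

The order of 27 must divide φ(55) = φ(5·11) = (5−1)·(11−1) = 4·10 = 40 = 2^3 · 5.
Divisors of 40: 1, 2, 4, 5, 8, 10, 20, 40.
Compute 27^d (mod 55) for the divisors d until we hit 1:
27^1 ≡ 27 (mod 55)
27^2 ≡ 14 (mod 55)
27^4 ≡ 31 (mod 55)
27^5 ≡ 12 (mod 55)
27^8 ≡ 26 (mod 55)
27^10 ≡ 34 (mod 55)
27^20 ≡ 1 (mod 55) ✓
So ord_55(27) = 20.

20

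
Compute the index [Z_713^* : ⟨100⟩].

4

Since 100 ∈ (Z/713Z)^×, its order divides φ(713) = φ(23·31) = (23−1)·(31−1) = 22·30 = 660 = 2^2 · 3 · 5 · 11.
Divisors of 660: 1, 2, 3, 4, 5, 6, 10, 11, 12, 15, 20, 22, 30, 33, 44, 55, 60, 66, 110, 132, 165, 220, 330, 660.
Evaluate successive powers at the divisors of 660:
100^1 ≡ 100 (mod 713)
100^2 ≡ 18 (mod 713)
100^3 ≡ 374 (mod 713)
100^4 ≡ 324 (mod 713)
100^5 ≡ 315 (mod 713)
100^6 ≡ 128 (mod 713)
100^10 ≡ 118 (mod 713)
100^11 ≡ 392 (mod 713)
100^12 ≡ 698 (mod 713)
100^15 ≡ 94 (mod 713)
100^20 ≡ 377 (mod 713)
100^22 ≡ 369 (mod 713)
100^30 ≡ 280 (mod 713)
100^33 ≡ 622 (mod 713)
100^44 ≡ 691 (mod 713)
100^55 ≡ 645 (mod 713)
100^60 ≡ 683 (mod 713)
100^66 ≡ 438 (mod 713)
100^110 ≡ 346 (mod 713)
100^132 ≡ 47 (mod 713)
100^165 ≡ 1 (mod 713) ✓
The order of 100 is 165, so the subgroup it generates has 165 elements.
The index is φ(713) / ord(100) = 660 / 165 = 4.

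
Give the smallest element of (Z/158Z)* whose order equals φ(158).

3

φ(158) = φ(2)·φ(79) = 1·78 = 78 = 2 · 3 · 13.
Test candidates g = 2, 3, … against the prime factors q ∈ {2, 3, 13} of φ(158): g is a generator iff g^(78/q) ≢ 1 for every such q.
g = 2: gcd(2, 158) = 2 > 1, not a unit — skip.
g = 3: 3^39 ≡ 157; 3^26 ≡ 23; 3^6 ≡ 97 — none is 1, so 3 is a primitive root.
Hence the least primitive root of 158 is 3.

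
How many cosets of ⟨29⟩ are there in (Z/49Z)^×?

Since 29 ∈ (Z/49Z)^×, its order divides φ(49) = φ(7^2) = 7·(7−1) = 42 = 2 · 3 · 7.
Divisors of 42: 1, 2, 3, 6, 7, 14, 21, 42.
Check 29^d mod 49 for each divisor in increasing order:
29^1 ≡ 29 (mod 49)
29^2 ≡ 8 (mod 49)
29^3 ≡ 36 (mod 49)
29^6 ≡ 22 (mod 49)
29^7 ≡ 1 (mod 49) ✓
The order of 29 is 7, so the subgroup it generates has 7 elements.
The index is φ(49) / ord(29) = 42 / 7 = 6.

6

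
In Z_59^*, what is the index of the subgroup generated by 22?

2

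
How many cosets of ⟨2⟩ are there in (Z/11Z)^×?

1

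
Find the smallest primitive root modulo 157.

5

φ(157) = 157 − 1 = 156 = 2^2 · 3 · 13.
Test candidates g = 2, 3, … against the prime factors q ∈ {2, 3, 13} of φ(157): g is a generator iff g^(156/q) ≢ 1 for every such q.
g = 2: 2^78 ≡ 156; 2^52 ≡ 1 — hits 1, so not a primitive root.
g = 3: 3^78 ≡ 1 — hits 1, so not a primitive root.
g = 4: 4^78 ≡ 1 — hits 1, so not a primitive root.
g = 5: 5^78 ≡ 156; 5^52 ≡ 12; 5^12 ≡ 130 — none is 1, so 5 is a primitive root.
The smallest primitive root modulo 157 is 5.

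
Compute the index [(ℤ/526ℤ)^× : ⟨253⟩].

ord(253) | φ(526) = φ(2)·φ(263) = 1·262 = 262 = 2 · 131.
Divisors of 262: 1, 2, 131, 262.
Check 253^d mod 526 for each divisor in increasing order:
253^1 ≡ 253 (mod 526)
253^2 ≡ 363 (mod 526)
253^131 ≡ 1 (mod 526) ✓
The order of 253 is 131, so the subgroup it generates has 131 elements.
Index = |(Z/526Z)^×| / |⟨253⟩| = 262 / 131 = 2.

2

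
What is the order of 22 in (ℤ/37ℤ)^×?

36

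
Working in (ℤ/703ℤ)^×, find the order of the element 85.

ord(85) | φ(703) = φ(19·37) = (19−1)·(37−1) = 18·36 = 648 = 2^3 · 3^4.
Divisors of 648: 1, 2, 3, 4, 6, 8, 9, 12, 18, 24, 27, 36, 54, 72, 81, 108, 162, 216, 324, 648.
Compute 85^d (mod 703) for the divisors d until we hit 1:
85^1 ≡ 85 (mod 703)
85^2 ≡ 195 (mod 703)
85^3 ≡ 406 (mod 703)
85^4 ≡ 63 (mod 703)
85^6 ≡ 334 (mod 703)
85^8 ≡ 454 (mod 703)
85^9 ≡ 628 (mod 703)
85^12 ≡ 482 (mod 703)
85^18 ≡ 1 (mod 703) ✓
So ord_703(85) = 18.

18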